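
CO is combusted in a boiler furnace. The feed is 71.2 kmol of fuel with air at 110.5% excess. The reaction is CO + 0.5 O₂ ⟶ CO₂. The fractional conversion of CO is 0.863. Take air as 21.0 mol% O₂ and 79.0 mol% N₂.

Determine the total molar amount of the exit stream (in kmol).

397 kmol

Stoichiometric O₂ = 0.5 × 71.2 = 35.6 kmol; O₂ fed = 35.6 × 2.105 = 74.94 kmol.
N₂ fed = 74.94 × 79/21 = 281.9 kmol.
Fuel reacted = 0.863 × 71.2 → ξ = 61.45 kmol.
Outlet (n = n₀ + ν ξ):
  CO: 71.2 − 1(61.45) = 9.754
  O₂: 74.94 − 0.5(61.45) = 44.22
  N₂: 281.9 (inert)
  CO₂: 0 + 1(61.45) = 61.45
Total out = 9.754 + 44.22 + 281.9 + 61.45 = 397.3 kmol.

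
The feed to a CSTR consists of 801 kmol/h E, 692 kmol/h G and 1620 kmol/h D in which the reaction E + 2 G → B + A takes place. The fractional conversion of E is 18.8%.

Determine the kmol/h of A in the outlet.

151 kmol/h

E reacted = 0.188 × 801 = 150.6 kmol/h; ν_E = −1, so ξ = 150.6/1 = 150.6 kmol/h.
Outlet amounts (n = n₀ + ν ξ):
  E: 801 − 1(150.6) = 650.4
  G: 692 − 2(150.6) = 390.8
  B: 0 + 1(150.6) = 150.6
  A: 0 + 1(150.6) = 150.6
  D: 1620 (inert)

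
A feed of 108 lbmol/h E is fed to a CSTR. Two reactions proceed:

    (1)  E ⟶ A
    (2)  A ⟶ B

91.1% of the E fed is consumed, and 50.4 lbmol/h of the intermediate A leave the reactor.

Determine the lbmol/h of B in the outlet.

Conversion of E: E consumed = 1ξ₁ = 0.911 × 108 → ξ₁ = 98.39 lbmol/h.
A balance: n_A = 0 + 1ξ₁ − 1ξ₂ = 50.4 → ξ₂ = (1·98.39 − 50.4)/1 = 47.99 lbmol/h.
Outlet amounts (n = n₀ + Σ ν·ξ):
  E: 108 − 1(98.39) = 9.612
  A: 0 + 1(98.39) − 1(47.99) = 50.4
  B: 0 + 1(47.99) = 47.99

48 lbmol/h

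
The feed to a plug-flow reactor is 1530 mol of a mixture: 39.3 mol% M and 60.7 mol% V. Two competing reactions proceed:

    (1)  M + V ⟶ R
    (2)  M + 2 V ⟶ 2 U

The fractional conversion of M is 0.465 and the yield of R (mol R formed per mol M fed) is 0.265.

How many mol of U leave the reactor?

Yield of R: 1ξ₁ / 601.3 = 0.265 → ξ₁ = 159.3 mol.
Conversion of M: 1ξ₁ + 1ξ₂ = 0.465 × 601.3 = 279.6 → ξ₂ = 120.3 mol.
Outlet amounts (n = n₀ + Σ ν·ξ):
  M: 601.3 − 1(159.3) − 1(120.3) = 321.7
  V: 928.7 − 1(159.3) − 2(120.3) = 528.9
  R: 0 + 1(159.3) = 159.3
  U: 0 + 2(120.3) = 240.5

241 mol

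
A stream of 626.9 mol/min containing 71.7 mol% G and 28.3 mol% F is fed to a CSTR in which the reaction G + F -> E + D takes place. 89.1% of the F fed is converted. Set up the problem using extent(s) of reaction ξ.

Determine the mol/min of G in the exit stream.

F reacted = 0.891 × 177.4 = 158.1 mol/min; ν_F = −1, so ξ = 158.1/1 = 158.1 mol/min.
Outlet amounts (n = n₀ + ν ξ):
  G: 449.5 − 1(158.1) = 291.4
  F: 177.4 − 1(158.1) = 19.34
  E: 0 + 1(158.1) = 158.1
  D: 0 + 1(158.1) = 158.1

291 mol/min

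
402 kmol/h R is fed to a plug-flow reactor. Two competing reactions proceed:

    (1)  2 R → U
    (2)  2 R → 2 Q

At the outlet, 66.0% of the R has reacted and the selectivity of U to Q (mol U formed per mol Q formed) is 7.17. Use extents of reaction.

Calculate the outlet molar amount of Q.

Conversion of R: R consumed = 0.66 × 402 = 265.3 kmol/h = 2ξ₁ + 2ξ₂.
Selectivity: 1ξ₁ / (2ξ₂) = 7.17 → ξ₁ = 14.34 ξ₂.
Substitute: (2·14.34 + 2) ξ₂ = 265.3 → ξ₂ = 8.648 kmol/h, ξ₁ = 124 kmol/h.
Outlet amounts (n = n₀ + Σ ν·ξ):
  R: 402 − 2(124) − 2(8.648) = 136.7
  U: 0 + 1(124) = 124
  Q: 0 + 2(8.648) = 17.3

17.3 kmol/h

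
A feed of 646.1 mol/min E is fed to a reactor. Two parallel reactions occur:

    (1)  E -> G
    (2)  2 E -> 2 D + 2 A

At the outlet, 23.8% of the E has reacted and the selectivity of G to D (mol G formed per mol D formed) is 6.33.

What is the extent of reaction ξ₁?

Conversion of E: E consumed = 0.238 × 646.1 = 153.8 mol/min = 1ξ₁ + 2ξ₂.
Selectivity: 1ξ₁ / (2ξ₂) = 6.33 → ξ₁ = 12.66 ξ₂.
Substitute: (1·12.66 + 2) ξ₂ = 153.8 → ξ₂ = 10.49 mol/min, ξ₁ = 132.8 mol/min.
Outlet amounts (n = n₀ + Σ ν·ξ):
  E: 646.1 − 1(132.8) − 2(10.49) = 492.3
  G: 0 + 1(132.8) = 132.8
  D: 0 + 2(10.49) = 20.98
  A: 0 + 2(10.49) = 20.98

ξ₁ = 133 mol/min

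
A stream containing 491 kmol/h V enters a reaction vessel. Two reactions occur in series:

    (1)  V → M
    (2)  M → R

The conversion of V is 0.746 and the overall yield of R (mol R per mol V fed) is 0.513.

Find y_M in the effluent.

Conversion of V: V consumed = 1ξ₁ = 0.746 × 491 → ξ₁ = 366.3 kmol/h.
Yield of R: 1ξ₂ / 491 = 0.513 → ξ₂ = 251.9 kmol/h.
Outlet amounts (n = n₀ + Σ ν·ξ):
  V: 491 − 1(366.3) = 124.7
  M: 0 + 1(366.3) − 1(251.9) = 114.4
  R: 0 + 1(251.9) = 251.9
Total out = 491 kmol/h; y_M = 114.4 / 491 = 0.233.

0.233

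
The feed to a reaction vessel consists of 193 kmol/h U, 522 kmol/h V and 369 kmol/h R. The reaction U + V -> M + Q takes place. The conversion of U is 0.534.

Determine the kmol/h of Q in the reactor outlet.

103 kmol/h

U reacted = 0.534 × 193 = 103.1 kmol/h; ν_U = −1, so ξ = 103.1/1 = 103.1 kmol/h.
Outlet amounts (n = n₀ + ν ξ):
  U: 193 − 1(103.1) = 89.94
  V: 522 − 1(103.1) = 418.9
  M: 0 + 1(103.1) = 103.1
  Q: 0 + 1(103.1) = 103.1
  R: 369 (inert)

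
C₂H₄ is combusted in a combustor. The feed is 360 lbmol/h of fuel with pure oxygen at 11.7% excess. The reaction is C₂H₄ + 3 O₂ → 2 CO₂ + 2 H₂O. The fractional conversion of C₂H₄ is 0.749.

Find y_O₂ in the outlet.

0.254

Stoichiometric O₂ = 3 × 360 = 1080 lbmol/h; O₂ fed = 1080 × 1.117 = 1206 lbmol/h.
Fuel reacted = 0.749 × 360 → ξ = 269.6 lbmol/h.
Outlet (n = n₀ + ν ξ):
  C₂H₄: 360 − 1(269.6) = 90.36
  O₂: 1206 − 3(269.6) = 397.4
  CO₂: 0 + 2(269.6) = 539.3
  H₂O: 0 + 2(269.6) = 539.3
Total out = 1566 lbmol/h; y_O₂ = 397.4 / 1566 = 0.2537.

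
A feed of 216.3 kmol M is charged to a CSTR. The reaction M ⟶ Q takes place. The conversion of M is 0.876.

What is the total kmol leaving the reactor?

216 kmol

M reacted = 0.876 × 216.3 = 189.5 kmol; ν_M = −1, so ξ = 189.5/1 = 189.5 kmol.
Outlet amounts (n = n₀ + ν ξ):
  M: 216.3 − 1(189.5) = 26.82
  Q: 0 + 1(189.5) = 189.5
Total out = 26.82 + 189.5 = 216.3 kmol.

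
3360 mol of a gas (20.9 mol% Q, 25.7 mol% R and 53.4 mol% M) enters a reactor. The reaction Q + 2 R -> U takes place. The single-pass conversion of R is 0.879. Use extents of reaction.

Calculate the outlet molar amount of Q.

323 mol

R reacted = 0.879 × 863.5 = 759 mol; ν_R = −2, so ξ = 759/2 = 379.5 mol.
Outlet amounts (n = n₀ + ν ξ):
  Q: 702.2 − 1(379.5) = 322.7
  R: 863.5 − 2(379.5) = 104.5
  U: 0 + 1(379.5) = 379.5
  M: 1794 (inert)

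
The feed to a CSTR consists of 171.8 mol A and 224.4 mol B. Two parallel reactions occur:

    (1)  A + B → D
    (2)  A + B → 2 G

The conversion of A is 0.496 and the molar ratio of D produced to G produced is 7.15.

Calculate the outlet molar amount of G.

11.1 mol

Conversion of A: A consumed = 0.496 × 171.8 = 85.21 mol = 1ξ₁ + 1ξ₂.
Selectivity: 1ξ₁ / (2ξ₂) = 7.15 → ξ₁ = 14.3 ξ₂.
Substitute: (1·14.3 + 1) ξ₂ = 85.21 → ξ₂ = 5.569 mol, ξ₁ = 79.64 mol.
Outlet amounts (n = n₀ + Σ ν·ξ):
  A: 171.8 − 1(79.64) − 1(5.569) = 86.59
  B: 224.4 − 1(79.64) − 1(5.569) = 139.2
  D: 0 + 1(79.64) = 79.64
  G: 0 + 2(5.569) = 11.14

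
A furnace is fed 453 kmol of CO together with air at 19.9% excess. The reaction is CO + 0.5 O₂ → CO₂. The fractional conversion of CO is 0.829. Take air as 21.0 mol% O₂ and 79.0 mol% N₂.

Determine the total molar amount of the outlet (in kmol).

Stoichiometric O₂ = 0.5 × 453 = 226.5 kmol; O₂ fed = 226.5 × 1.199 = 271.6 kmol.
N₂ fed = 271.6 × 79/21 = 1022 kmol.
Fuel reacted = 0.829 × 453 → ξ = 375.5 kmol.
Outlet (n = n₀ + ν ξ):
  CO: 453 − 1(375.5) = 77.46
  O₂: 271.6 − 0.5(375.5) = 83.81
  N₂: 1022 (inert)
  CO₂: 0 + 1(375.5) = 375.5
Total out = 77.46 + 83.81 + 1022 + 375.5 = 1558 kmol.

1560 kmol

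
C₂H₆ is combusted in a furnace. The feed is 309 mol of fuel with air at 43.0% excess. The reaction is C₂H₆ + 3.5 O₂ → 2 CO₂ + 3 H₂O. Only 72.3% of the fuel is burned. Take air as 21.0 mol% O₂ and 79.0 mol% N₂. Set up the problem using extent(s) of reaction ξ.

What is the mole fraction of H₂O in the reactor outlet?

Stoichiometric O₂ = 3.5 × 309 = 1082 mol; O₂ fed = 1082 × 1.430 = 1547 mol.
N₂ fed = 1547 × 79/21 = 5818 mol.
Fuel reacted = 0.723 × 309 → ξ = 223.4 mol.
Outlet (n = n₀ + ν ξ):
  C₂H₆: 309 − 1(223.4) = 85.59
  O₂: 1547 − 3.5(223.4) = 764.6
  N₂: 5818 (inert)
  CO₂: 0 + 2(223.4) = 446.8
  H₂O: 0 + 3(223.4) = 670.2
Total out = 7785 mol; y_H₂O = 670.2 / 7785 = 0.08609.

0.0861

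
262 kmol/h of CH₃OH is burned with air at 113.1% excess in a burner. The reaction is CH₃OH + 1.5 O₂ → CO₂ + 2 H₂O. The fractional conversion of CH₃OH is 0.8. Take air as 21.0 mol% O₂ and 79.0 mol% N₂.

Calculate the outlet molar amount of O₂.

523 kmol/h

Stoichiometric O₂ = 1.5 × 262 = 393 kmol/h; O₂ fed = 393 × 2.131 = 837.5 kmol/h.
N₂ fed = 837.5 × 79/21 = 3151 kmol/h.
Fuel reacted = 0.8 × 262 → ξ = 209.6 kmol/h.
Outlet (n = n₀ + ν ξ):
  CH₃OH: 262 − 1(209.6) = 52.4
  O₂: 837.5 − 1.5(209.6) = 523.1
  N₂: 3151 (inert)
  CO₂: 0 + 1(209.6) = 209.6
  H₂O: 0 + 2(209.6) = 419.2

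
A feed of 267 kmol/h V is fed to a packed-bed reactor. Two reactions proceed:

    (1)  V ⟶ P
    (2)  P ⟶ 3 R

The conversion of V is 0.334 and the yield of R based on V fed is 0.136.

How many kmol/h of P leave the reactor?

Conversion of V: V consumed = 1ξ₁ = 0.334 × 267 → ξ₁ = 89.18 kmol/h.
Yield of R: 3ξ₂ / 267 = 0.136 → ξ₂ = 12.1 kmol/h.
Outlet amounts (n = n₀ + Σ ν·ξ):
  V: 267 − 1(89.18) = 177.8
  P: 0 + 1(89.18) − 1(12.1) = 77.07
  R: 0 + 3(12.1) = 36.31

77.1 kmol/h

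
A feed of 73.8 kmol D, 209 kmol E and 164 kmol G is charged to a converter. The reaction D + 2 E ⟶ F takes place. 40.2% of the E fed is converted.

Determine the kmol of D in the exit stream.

31.8 kmol

E reacted = 0.402 × 209 = 84.02 kmol; ν_E = −2, so ξ = 84.02/2 = 42.01 kmol.
Outlet amounts (n = n₀ + ν ξ):
  D: 73.8 − 1(42.01) = 31.79
  E: 209 − 2(42.01) = 125
  F: 0 + 1(42.01) = 42.01
  G: 164 (inert)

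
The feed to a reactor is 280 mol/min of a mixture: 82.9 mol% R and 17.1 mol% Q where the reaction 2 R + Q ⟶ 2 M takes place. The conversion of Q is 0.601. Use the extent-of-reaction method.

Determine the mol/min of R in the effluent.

175 mol/min

Q reacted = 0.601 × 47.88 = 28.78 mol/min; ν_Q = −1, so ξ = 28.78/1 = 28.78 mol/min.
Outlet amounts (n = n₀ + ν ξ):
  R: 232.1 − 2(28.78) = 174.6
  Q: 47.88 − 1(28.78) = 19.1
  M: 0 + 2(28.78) = 57.55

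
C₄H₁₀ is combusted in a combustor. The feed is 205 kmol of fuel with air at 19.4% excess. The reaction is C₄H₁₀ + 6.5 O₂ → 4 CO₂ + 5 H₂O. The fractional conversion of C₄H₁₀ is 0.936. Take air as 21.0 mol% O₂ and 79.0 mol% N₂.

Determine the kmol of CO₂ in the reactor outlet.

768 kmol

Stoichiometric O₂ = 6.5 × 205 = 1332 kmol; O₂ fed = 1332 × 1.194 = 1591 kmol.
N₂ fed = 1591 × 79/21 = 5985 kmol.
Fuel reacted = 0.936 × 205 → ξ = 191.9 kmol.
Outlet (n = n₀ + ν ξ):
  C₄H₁₀: 205 − 1(191.9) = 13.12
  O₂: 1591 − 6.5(191.9) = 343.8
  N₂: 5985 (inert)
  CO₂: 0 + 4(191.9) = 767.5
  H₂O: 0 + 5(191.9) = 959.4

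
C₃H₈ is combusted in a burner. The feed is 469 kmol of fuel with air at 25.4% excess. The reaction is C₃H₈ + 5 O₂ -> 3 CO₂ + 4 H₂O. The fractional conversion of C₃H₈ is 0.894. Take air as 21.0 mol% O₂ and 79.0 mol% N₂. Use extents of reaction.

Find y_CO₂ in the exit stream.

Stoichiometric O₂ = 5 × 469 = 2345 kmol; O₂ fed = 2345 × 1.254 = 2941 kmol.
N₂ fed = 2941 × 79/21 = 11060 kmol.
Fuel reacted = 0.894 × 469 → ξ = 419.3 kmol.
Outlet (n = n₀ + ν ξ):
  C₃H₈: 469 − 1(419.3) = 49.71
  O₂: 2941 − 5(419.3) = 844.2
  N₂: 11060 (inert)
  CO₂: 0 + 3(419.3) = 1258
  H₂O: 0 + 4(419.3) = 1677
Total out = 14890 kmol; y_CO₂ = 1258 / 14890 = 0.08447.

0.0845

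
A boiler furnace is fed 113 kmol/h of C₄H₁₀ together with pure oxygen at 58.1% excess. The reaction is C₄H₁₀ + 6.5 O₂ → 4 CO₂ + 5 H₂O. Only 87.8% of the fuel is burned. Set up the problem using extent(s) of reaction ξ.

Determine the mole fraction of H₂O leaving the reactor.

0.349

Stoichiometric O₂ = 6.5 × 113 = 734.5 kmol/h; O₂ fed = 734.5 × 1.581 = 1161 kmol/h.
Fuel reacted = 0.878 × 113 → ξ = 99.21 kmol/h.
Outlet (n = n₀ + ν ξ):
  C₄H₁₀: 113 − 1(99.21) = 13.79
  O₂: 1161 − 6.5(99.21) = 516.4
  CO₂: 0 + 4(99.21) = 396.9
  H₂O: 0 + 5(99.21) = 496.1
Total out = 1423 kmol/h; y_H₂O = 496.1 / 1423 = 0.3486.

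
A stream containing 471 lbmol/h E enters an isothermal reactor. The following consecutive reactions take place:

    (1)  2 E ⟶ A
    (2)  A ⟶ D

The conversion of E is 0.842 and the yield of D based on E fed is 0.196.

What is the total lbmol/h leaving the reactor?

273 lbmol/h

Conversion of E: E consumed = 2ξ₁ = 0.842 × 471 → ξ₁ = 198.3 lbmol/h.
Yield of D: 1ξ₂ / 471 = 0.196 → ξ₂ = 92.32 lbmol/h.
Outlet amounts (n = n₀ + Σ ν·ξ):
  E: 471 − 2(198.3) = 74.42
  A: 0 + 1(198.3) − 1(92.32) = 106
  D: 0 + 1(92.32) = 92.32
Total out = 74.42 + 106 + 92.32 = 272.7 lbmol/h.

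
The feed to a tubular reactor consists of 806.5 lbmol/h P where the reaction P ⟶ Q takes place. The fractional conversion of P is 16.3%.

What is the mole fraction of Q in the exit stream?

P reacted = 0.163 × 806.5 = 131.5 lbmol/h; ν_P = −1, so ξ = 131.5/1 = 131.5 lbmol/h.
Outlet amounts (n = n₀ + ν ξ):
  P: 806.5 − 1(131.5) = 675
  Q: 0 + 1(131.5) = 131.5
Total out = 806.5 lbmol/h; y_Q = 131.5 / 806.5 = 0.163.

0.163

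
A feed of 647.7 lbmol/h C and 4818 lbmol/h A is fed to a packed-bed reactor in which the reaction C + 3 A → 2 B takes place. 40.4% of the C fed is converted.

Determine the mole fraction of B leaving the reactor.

0.106

C reacted = 0.404 × 647.7 = 261.7 lbmol/h; ν_C = −1, so ξ = 261.7/1 = 261.7 lbmol/h.
Outlet amounts (n = n₀ + ν ξ):
  C: 647.7 − 1(261.7) = 386
  A: 4818 − 3(261.7) = 4033
  B: 0 + 2(261.7) = 523.3
Total out = 4942 lbmol/h; y_B = 523.3 / 4942 = 0.1059.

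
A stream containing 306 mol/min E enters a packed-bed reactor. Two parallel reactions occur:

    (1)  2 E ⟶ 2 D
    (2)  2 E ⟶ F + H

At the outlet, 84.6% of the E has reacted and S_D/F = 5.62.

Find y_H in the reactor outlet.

Conversion of E: E consumed = 0.846 × 306 = 258.9 mol/min = 2ξ₁ + 2ξ₂.
Selectivity: 2ξ₁ / (1ξ₂) = 5.62 → ξ₁ = 2.81 ξ₂.
Substitute: (2·2.81 + 2) ξ₂ = 258.9 → ξ₂ = 33.97 mol/min, ξ₁ = 95.46 mol/min.
Outlet amounts (n = n₀ + Σ ν·ξ):
  E: 306 − 2(95.46) − 2(33.97) = 47.12
  D: 0 + 2(95.46) = 190.9
  F: 0 + 1(33.97) = 33.97
  H: 0 + 1(33.97) = 33.97
Total out = 306 mol/min; y_H = 33.97 / 306 = 0.111.

0.111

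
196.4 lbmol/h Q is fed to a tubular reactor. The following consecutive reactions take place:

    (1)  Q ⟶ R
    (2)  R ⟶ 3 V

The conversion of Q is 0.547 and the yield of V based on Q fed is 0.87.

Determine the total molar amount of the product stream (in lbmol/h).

310 lbmol/h

Conversion of Q: Q consumed = 1ξ₁ = 0.547 × 196.4 → ξ₁ = 107.4 lbmol/h.
Yield of V: 3ξ₂ / 196.4 = 0.87 → ξ₂ = 56.96 lbmol/h.
Outlet amounts (n = n₀ + Σ ν·ξ):
  Q: 196.4 − 1(107.4) = 88.97
  R: 0 + 1(107.4) − 1(56.96) = 50.47
  V: 0 + 3(56.96) = 170.9
Total out = 88.97 + 50.47 + 170.9 = 310.3 lbmol/h.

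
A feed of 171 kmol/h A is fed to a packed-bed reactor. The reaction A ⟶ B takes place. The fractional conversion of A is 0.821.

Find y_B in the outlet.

A reacted = 0.821 × 171 = 140.4 kmol/h; ν_A = −1, so ξ = 140.4/1 = 140.4 kmol/h.
Outlet amounts (n = n₀ + ν ξ):
  A: 171 − 1(140.4) = 30.61
  B: 0 + 1(140.4) = 140.4
Total out = 171 kmol/h; y_B = 140.4 / 171 = 0.821.

0.821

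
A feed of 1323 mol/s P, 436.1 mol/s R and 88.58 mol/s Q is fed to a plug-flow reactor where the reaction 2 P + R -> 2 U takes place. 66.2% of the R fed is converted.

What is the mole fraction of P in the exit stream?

0.478

R reacted = 0.662 × 436.1 = 288.7 mol/s; ν_R = −1, so ξ = 288.7/1 = 288.7 mol/s.
Outlet amounts (n = n₀ + ν ξ):
  P: 1323 − 2(288.7) = 745.6
  R: 436.1 − 1(288.7) = 147.4
  U: 0 + 2(288.7) = 577.4
  Q: 88.58 (inert)
Total out = 1559 mol/s; y_P = 745.6 / 1559 = 0.4783.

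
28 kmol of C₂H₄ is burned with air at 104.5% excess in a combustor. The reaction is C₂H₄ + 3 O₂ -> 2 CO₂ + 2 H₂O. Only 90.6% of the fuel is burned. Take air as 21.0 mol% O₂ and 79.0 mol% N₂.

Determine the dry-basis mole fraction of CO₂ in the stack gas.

Stoichiometric O₂ = 3 × 28 = 84 kmol; O₂ fed = 84 × 2.045 = 171.8 kmol.
N₂ fed = 171.8 × 79/21 = 646.2 kmol.
Fuel reacted = 0.906 × 28 → ξ = 25.37 kmol.
Outlet (n = n₀ + ν ξ):
  C₂H₄: 28 − 1(25.37) = 2.632
  O₂: 171.8 − 3(25.37) = 95.68
  N₂: 646.2 (inert)
  CO₂: 0 + 2(25.37) = 50.74
  H₂O: 0 + 2(25.37) = 50.74
Dry total = 795.3 kmol; y_CO₂ (dry) = 50.74 / 795.3 = 0.0638.

0.0638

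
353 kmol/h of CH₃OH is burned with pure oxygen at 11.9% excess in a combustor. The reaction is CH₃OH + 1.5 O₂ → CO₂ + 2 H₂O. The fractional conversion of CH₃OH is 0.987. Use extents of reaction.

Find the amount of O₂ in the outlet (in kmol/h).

69.9 kmol/h

Stoichiometric O₂ = 1.5 × 353 = 529.5 kmol/h; O₂ fed = 529.5 × 1.119 = 592.5 kmol/h.
Fuel reacted = 0.987 × 353 → ξ = 348.4 kmol/h.
Outlet (n = n₀ + ν ξ):
  CH₃OH: 353 − 1(348.4) = 4.589
  O₂: 592.5 − 1.5(348.4) = 69.89
  CO₂: 0 + 1(348.4) = 348.4
  H₂O: 0 + 2(348.4) = 696.8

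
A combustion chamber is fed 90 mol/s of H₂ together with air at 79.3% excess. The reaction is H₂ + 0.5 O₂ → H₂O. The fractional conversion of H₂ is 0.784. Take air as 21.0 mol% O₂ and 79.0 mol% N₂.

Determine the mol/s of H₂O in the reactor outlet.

Stoichiometric O₂ = 0.5 × 90 = 45 mol/s; O₂ fed = 45 × 1.793 = 80.69 mol/s.
N₂ fed = 80.69 × 79/21 = 303.5 mol/s.
Fuel reacted = 0.784 × 90 → ξ = 70.56 mol/s.
Outlet (n = n₀ + ν ξ):
  H₂: 90 − 1(70.56) = 19.44
  O₂: 80.69 − 0.5(70.56) = 45.41
  N₂: 303.5 (inert)
  H₂O: 0 + 1(70.56) = 70.56

70.6 mol/s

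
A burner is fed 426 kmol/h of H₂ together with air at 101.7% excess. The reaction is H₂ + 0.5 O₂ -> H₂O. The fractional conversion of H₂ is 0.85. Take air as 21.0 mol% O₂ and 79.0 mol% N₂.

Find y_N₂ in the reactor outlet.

0.706

Stoichiometric O₂ = 0.5 × 426 = 213 kmol/h; O₂ fed = 213 × 2.017 = 429.6 kmol/h.
N₂ fed = 429.6 × 79/21 = 1616 kmol/h.
Fuel reacted = 0.85 × 426 → ξ = 362.1 kmol/h.
Outlet (n = n₀ + ν ξ):
  H₂: 426 − 1(362.1) = 63.9
  O₂: 429.6 − 0.5(362.1) = 248.6
  N₂: 1616 (inert)
  H₂O: 0 + 1(362.1) = 362.1
Total out = 2291 kmol/h; y_N₂ = 1616 / 2291 = 0.7055.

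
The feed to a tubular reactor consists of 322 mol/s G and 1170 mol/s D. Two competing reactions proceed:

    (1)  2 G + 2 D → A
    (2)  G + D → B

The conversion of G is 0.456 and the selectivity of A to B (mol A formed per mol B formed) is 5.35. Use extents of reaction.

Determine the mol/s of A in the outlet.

67.1 mol/s

Conversion of G: G consumed = 0.456 × 322 = 146.8 mol/s = 2ξ₁ + 1ξ₂.
Selectivity: 1ξ₁ / (1ξ₂) = 5.35 → ξ₁ = 5.35 ξ₂.
Substitute: (2·5.35 + 1) ξ₂ = 146.8 → ξ₂ = 12.55 mol/s, ξ₁ = 67.14 mol/s.
Outlet amounts (n = n₀ + Σ ν·ξ):
  G: 322 − 2(67.14) − 1(12.55) = 175.2
  D: 1170 − 2(67.14) − 1(12.55) = 1023
  A: 0 + 1(67.14) = 67.14
  B: 0 + 1(12.55) = 12.55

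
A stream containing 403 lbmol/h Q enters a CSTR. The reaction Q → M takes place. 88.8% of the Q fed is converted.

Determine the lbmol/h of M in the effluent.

358 lbmol/h

Q reacted = 0.888 × 403 = 357.9 lbmol/h; ν_Q = −1, so ξ = 357.9/1 = 357.9 lbmol/h.
Outlet amounts (n = n₀ + ν ξ):
  Q: 403 − 1(357.9) = 45.14
  M: 0 + 1(357.9) = 357.9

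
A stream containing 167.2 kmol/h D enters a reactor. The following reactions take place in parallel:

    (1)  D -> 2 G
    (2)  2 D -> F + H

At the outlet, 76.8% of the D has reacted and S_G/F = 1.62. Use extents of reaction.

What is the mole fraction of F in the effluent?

0.224

Conversion of D: D consumed = 0.768 × 167.2 = 128.4 kmol/h = 1ξ₁ + 2ξ₂.
Selectivity: 2ξ₁ / (1ξ₂) = 1.62 → ξ₁ = 0.81 ξ₂.
Substitute: (1·0.81 + 2) ξ₂ = 128.4 → ξ₂ = 45.7 kmol/h, ξ₁ = 37.01 kmol/h.
Outlet amounts (n = n₀ + Σ ν·ξ):
  D: 167.2 − 1(37.01) − 2(45.7) = 38.79
  G: 0 + 2(37.01) = 74.03
  F: 0 + 1(45.7) = 45.7
  H: 0 + 1(45.7) = 45.7
Total out = 204.2 kmol/h; y_F = 45.7 / 204.2 = 0.2238.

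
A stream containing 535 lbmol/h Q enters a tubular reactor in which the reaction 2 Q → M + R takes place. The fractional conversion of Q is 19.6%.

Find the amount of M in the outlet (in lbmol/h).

52.4 lbmol/h

Q reacted = 0.196 × 535 = 104.9 lbmol/h; ν_Q = −2, so ξ = 104.9/2 = 52.43 lbmol/h.
Outlet amounts (n = n₀ + ν ξ):
  Q: 535 − 2(52.43) = 430.1
  M: 0 + 1(52.43) = 52.43
  R: 0 + 1(52.43) = 52.43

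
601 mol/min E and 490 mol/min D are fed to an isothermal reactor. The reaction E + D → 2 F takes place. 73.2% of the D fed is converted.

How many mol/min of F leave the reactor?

D reacted = 0.732 × 490 = 358.7 mol/min; ν_D = −1, so ξ = 358.7/1 = 358.7 mol/min.
Outlet amounts (n = n₀ + ν ξ):
  E: 601 − 1(358.7) = 242.3
  D: 490 − 1(358.7) = 131.3
  F: 0 + 2(358.7) = 717.4

717 mol/min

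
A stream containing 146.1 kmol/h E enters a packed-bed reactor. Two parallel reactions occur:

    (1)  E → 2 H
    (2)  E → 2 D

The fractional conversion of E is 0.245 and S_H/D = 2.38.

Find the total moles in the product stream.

182 kmol/h

Conversion of E: E consumed = 0.245 × 146.1 = 35.79 kmol/h = 1ξ₁ + 1ξ₂.
Selectivity: 2ξ₁ / (2ξ₂) = 2.38 → ξ₁ = 2.38 ξ₂.
Substitute: (1·2.38 + 1) ξ₂ = 35.79 → ξ₂ = 10.59 kmol/h, ξ₁ = 25.2 kmol/h.
Outlet amounts (n = n₀ + Σ ν·ξ):
  E: 146.1 − 1(25.2) − 1(10.59) = 110.3
  H: 0 + 2(25.2) = 50.41
  D: 0 + 2(10.59) = 21.18
Total out = 110.3 + 50.41 + 21.18 = 181.9 kmol/h.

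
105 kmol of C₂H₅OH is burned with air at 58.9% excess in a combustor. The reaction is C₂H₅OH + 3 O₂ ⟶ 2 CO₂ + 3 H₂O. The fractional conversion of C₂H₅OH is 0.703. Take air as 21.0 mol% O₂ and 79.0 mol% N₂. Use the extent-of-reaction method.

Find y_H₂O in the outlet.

0.0864

Stoichiometric O₂ = 3 × 105 = 315 kmol; O₂ fed = 315 × 1.589 = 500.5 kmol.
N₂ fed = 500.5 × 79/21 = 1883 kmol.
Fuel reacted = 0.703 × 105 → ξ = 73.81 kmol.
Outlet (n = n₀ + ν ξ):
  C₂H₅OH: 105 − 1(73.81) = 31.19
  O₂: 500.5 − 3(73.81) = 279.1
  N₂: 1883 (inert)
  CO₂: 0 + 2(73.81) = 147.6
  H₂O: 0 + 3(73.81) = 221.4
Total out = 2562 kmol; y_H₂O = 221.4 / 2562 = 0.08642.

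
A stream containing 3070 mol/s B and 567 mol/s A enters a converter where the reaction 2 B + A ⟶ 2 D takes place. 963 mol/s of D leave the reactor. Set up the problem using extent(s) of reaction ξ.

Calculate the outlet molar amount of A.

85.5 mol/s

For D: n = n₀ + 2ξ → 963 = 0 + 2ξ, giving ξ = 481.5 mol/s.
Outlet amounts (n = n₀ + ν ξ):
  B: 3070 − 2(481.5) = 2107
  A: 567 − 1(481.5) = 85.5
  D: 0 + 2(481.5) = 963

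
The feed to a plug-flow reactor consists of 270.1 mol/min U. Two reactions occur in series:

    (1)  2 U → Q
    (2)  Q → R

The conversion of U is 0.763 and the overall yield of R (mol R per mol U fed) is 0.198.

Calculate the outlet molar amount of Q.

Conversion of U: U consumed = 2ξ₁ = 0.763 × 270.1 → ξ₁ = 103 mol/min.
Yield of R: 1ξ₂ / 270.1 = 0.198 → ξ₂ = 53.48 mol/min.
Outlet amounts (n = n₀ + Σ ν·ξ):
  U: 270.1 − 2(103) = 64.01
  Q: 0 + 1(103) − 1(53.48) = 49.56
  R: 0 + 1(53.48) = 53.48

49.6 mol/min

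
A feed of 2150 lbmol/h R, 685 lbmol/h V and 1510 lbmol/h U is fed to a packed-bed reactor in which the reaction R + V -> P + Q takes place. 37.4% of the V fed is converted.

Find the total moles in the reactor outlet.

4340 lbmol/h

V reacted = 0.374 × 685 = 256.2 lbmol/h; ν_V = −1, so ξ = 256.2/1 = 256.2 lbmol/h.
Outlet amounts (n = n₀ + ν ξ):
  R: 2150 − 1(256.2) = 1894
  V: 685 − 1(256.2) = 428.8
  P: 0 + 1(256.2) = 256.2
  Q: 0 + 1(256.2) = 256.2
  U: 1510 (inert)
Total out = 1894 + 428.8 + 256.2 + 256.2 + 1510 = 4345 lbmol/h.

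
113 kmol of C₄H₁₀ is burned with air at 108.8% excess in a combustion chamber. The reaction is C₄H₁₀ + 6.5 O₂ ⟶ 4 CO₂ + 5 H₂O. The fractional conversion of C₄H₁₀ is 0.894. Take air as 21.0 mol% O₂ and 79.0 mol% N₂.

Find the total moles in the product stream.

7570 kmol

Stoichiometric O₂ = 6.5 × 113 = 734.5 kmol; O₂ fed = 734.5 × 2.088 = 1534 kmol.
N₂ fed = 1534 × 79/21 = 5769 kmol.
Fuel reacted = 0.894 × 113 → ξ = 101 kmol.
Outlet (n = n₀ + ν ξ):
  C₄H₁₀: 113 − 1(101) = 11.98
  O₂: 1534 − 6.5(101) = 877
  N₂: 5769 (inert)
  CO₂: 0 + 4(101) = 404.1
  H₂O: 0 + 5(101) = 505.1
Total out = 11.98 + 877 + 5769 + 404.1 + 505.1 = 7568 kmol.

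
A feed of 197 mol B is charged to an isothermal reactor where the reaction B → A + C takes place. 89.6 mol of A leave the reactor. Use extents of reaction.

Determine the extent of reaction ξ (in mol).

For A: n = n₀ + 1ξ → 89.6 = 0 + 1ξ, giving ξ = 89.6 mol.
Outlet amounts (n = n₀ + ν ξ):
  B: 197 − 1(89.6) = 107.4
  A: 0 + 1(89.6) = 89.6
  C: 0 + 1(89.6) = 89.6

ξ = 89.6 mol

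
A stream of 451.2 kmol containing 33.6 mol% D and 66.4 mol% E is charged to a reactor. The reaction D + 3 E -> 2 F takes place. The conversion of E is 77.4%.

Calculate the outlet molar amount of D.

74.3 kmol

E reacted = 0.774 × 299.6 = 231.9 kmol; ν_E = −3, so ξ = 231.9/3 = 77.3 kmol.
Outlet amounts (n = n₀ + ν ξ):
  D: 151.6 − 1(77.3) = 74.31
  E: 299.6 − 3(77.3) = 67.71
  F: 0 + 2(77.3) = 154.6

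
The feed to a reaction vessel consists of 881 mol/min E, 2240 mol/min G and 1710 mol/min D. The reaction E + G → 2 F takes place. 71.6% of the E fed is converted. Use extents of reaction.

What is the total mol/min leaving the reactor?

E reacted = 0.716 × 881 = 630.8 mol/min; ν_E = −1, so ξ = 630.8/1 = 630.8 mol/min.
Outlet amounts (n = n₀ + ν ξ):
  E: 881 − 1(630.8) = 250.2
  G: 2240 − 1(630.8) = 1609
  F: 0 + 2(630.8) = 1262
  D: 1710 (inert)
Total out = 250.2 + 1609 + 1262 + 1710 = 4831 mol/min.

4830 mol/min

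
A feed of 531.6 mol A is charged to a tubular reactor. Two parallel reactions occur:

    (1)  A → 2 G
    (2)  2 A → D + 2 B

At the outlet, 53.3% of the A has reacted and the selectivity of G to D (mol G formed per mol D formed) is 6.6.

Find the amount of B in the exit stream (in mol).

Conversion of A: A consumed = 0.533 × 531.6 = 283.3 mol = 1ξ₁ + 2ξ₂.
Selectivity: 2ξ₁ / (1ξ₂) = 6.6 → ξ₁ = 3.3 ξ₂.
Substitute: (1·3.3 + 2) ξ₂ = 283.3 → ξ₂ = 53.46 mol, ξ₁ = 176.4 mol.
Outlet amounts (n = n₀ + Σ ν·ξ):
  A: 531.6 − 1(176.4) − 2(53.46) = 248.3
  G: 0 + 2(176.4) = 352.8
  D: 0 + 1(53.46) = 53.46
  B: 0 + 2(53.46) = 106.9

107 mol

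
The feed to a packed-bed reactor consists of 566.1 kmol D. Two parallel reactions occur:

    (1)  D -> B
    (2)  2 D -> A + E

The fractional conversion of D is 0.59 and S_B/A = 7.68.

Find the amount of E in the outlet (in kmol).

Conversion of D: D consumed = 0.59 × 566.1 = 334 kmol = 1ξ₁ + 2ξ₂.
Selectivity: 1ξ₁ / (1ξ₂) = 7.68 → ξ₁ = 7.68 ξ₂.
Substitute: (1·7.68 + 2) ξ₂ = 334 → ξ₂ = 34.5 kmol, ξ₁ = 265 kmol.
Outlet amounts (n = n₀ + Σ ν·ξ):
  D: 566.1 − 1(265) − 2(34.5) = 232.1
  B: 0 + 1(265) = 265
  A: 0 + 1(34.5) = 34.5
  E: 0 + 1(34.5) = 34.5

34.5 kmol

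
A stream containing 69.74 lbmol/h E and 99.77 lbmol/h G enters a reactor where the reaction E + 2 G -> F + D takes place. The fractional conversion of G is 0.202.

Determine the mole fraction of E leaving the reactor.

0.374

G reacted = 0.202 × 99.77 = 20.15 lbmol/h; ν_G = −2, so ξ = 20.15/2 = 10.08 lbmol/h.
Outlet amounts (n = n₀ + ν ξ):
  E: 69.74 − 1(10.08) = 59.66
  G: 99.77 − 2(10.08) = 79.62
  F: 0 + 1(10.08) = 10.08
  D: 0 + 1(10.08) = 10.08
Total out = 159.4 lbmol/h; y_E = 59.66 / 159.4 = 0.3742.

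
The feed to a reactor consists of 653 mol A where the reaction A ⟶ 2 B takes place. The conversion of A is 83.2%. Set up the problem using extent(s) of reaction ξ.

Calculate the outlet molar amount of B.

A reacted = 0.832 × 653 = 543.3 mol; ν_A = −1, so ξ = 543.3/1 = 543.3 mol.
Outlet amounts (n = n₀ + ν ξ):
  A: 653 − 1(543.3) = 109.7
  B: 0 + 2(543.3) = 1087

1090 mol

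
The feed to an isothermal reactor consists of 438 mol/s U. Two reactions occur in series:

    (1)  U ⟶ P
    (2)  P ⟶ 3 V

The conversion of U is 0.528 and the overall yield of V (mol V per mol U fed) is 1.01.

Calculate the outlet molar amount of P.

83.8 mol/s

Conversion of U: U consumed = 1ξ₁ = 0.528 × 438 → ξ₁ = 231.3 mol/s.
Yield of V: 3ξ₂ / 438 = 1.01 → ξ₂ = 147.5 mol/s.
Outlet amounts (n = n₀ + Σ ν·ξ):
  U: 438 − 1(231.3) = 206.7
  P: 0 + 1(231.3) − 1(147.5) = 83.8
  V: 0 + 3(147.5) = 442.4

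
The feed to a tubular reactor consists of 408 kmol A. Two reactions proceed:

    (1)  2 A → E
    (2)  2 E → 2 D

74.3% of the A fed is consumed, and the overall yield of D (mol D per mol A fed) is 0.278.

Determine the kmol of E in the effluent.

38.1 kmol

Conversion of A: A consumed = 2ξ₁ = 0.743 × 408 → ξ₁ = 151.6 kmol.
Yield of D: 2ξ₂ / 408 = 0.278 → ξ₂ = 56.71 kmol.
Outlet amounts (n = n₀ + Σ ν·ξ):
  A: 408 − 2(151.6) = 104.9
  E: 0 + 1(151.6) − 2(56.71) = 38.15
  D: 0 + 2(56.71) = 113.4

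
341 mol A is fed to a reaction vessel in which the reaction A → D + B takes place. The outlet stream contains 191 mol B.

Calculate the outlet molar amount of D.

191 mol

For B: n = n₀ + 1ξ → 191 = 0 + 1ξ, giving ξ = 191 mol.
Outlet amounts (n = n₀ + ν ξ):
  A: 341 − 1(191) = 150
  D: 0 + 1(191) = 191
  B: 0 + 1(191) = 191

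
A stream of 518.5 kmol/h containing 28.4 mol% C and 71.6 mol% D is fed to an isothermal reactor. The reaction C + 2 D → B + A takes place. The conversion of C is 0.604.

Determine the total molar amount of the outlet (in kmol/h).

430 kmol/h

C reacted = 0.604 × 147.3 = 88.94 kmol/h; ν_C = −1, so ξ = 88.94/1 = 88.94 kmol/h.
Outlet amounts (n = n₀ + ν ξ):
  C: 147.3 − 1(88.94) = 58.31
  D: 371.2 − 2(88.94) = 193.4
  B: 0 + 1(88.94) = 88.94
  A: 0 + 1(88.94) = 88.94
Total out = 58.31 + 193.4 + 88.94 + 88.94 = 429.6 kmol/h.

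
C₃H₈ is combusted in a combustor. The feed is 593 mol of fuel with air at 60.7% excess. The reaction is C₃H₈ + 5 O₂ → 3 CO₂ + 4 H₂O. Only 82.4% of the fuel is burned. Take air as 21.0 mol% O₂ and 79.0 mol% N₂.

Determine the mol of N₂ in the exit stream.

17900 mol

Stoichiometric O₂ = 5 × 593 = 2965 mol; O₂ fed = 2965 × 1.607 = 4765 mol.
N₂ fed = 4765 × 79/21 = 17920 mol.
Fuel reacted = 0.824 × 593 → ξ = 488.6 mol.
Outlet (n = n₀ + ν ξ):
  C₃H₈: 593 − 1(488.6) = 104.4
  O₂: 4765 − 5(488.6) = 2322
  N₂: 17920 (inert)
  CO₂: 0 + 3(488.6) = 1466
  H₂O: 0 + 4(488.6) = 1955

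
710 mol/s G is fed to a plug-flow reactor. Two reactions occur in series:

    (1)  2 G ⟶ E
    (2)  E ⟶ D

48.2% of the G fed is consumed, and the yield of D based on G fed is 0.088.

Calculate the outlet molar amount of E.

Conversion of G: G consumed = 2ξ₁ = 0.482 × 710 → ξ₁ = 171.1 mol/s.
Yield of D: 1ξ₂ / 710 = 0.088 → ξ₂ = 62.48 mol/s.
Outlet amounts (n = n₀ + Σ ν·ξ):
  G: 710 − 2(171.1) = 367.8
  E: 0 + 1(171.1) − 1(62.48) = 108.6
  D: 0 + 1(62.48) = 62.48

109 mol/s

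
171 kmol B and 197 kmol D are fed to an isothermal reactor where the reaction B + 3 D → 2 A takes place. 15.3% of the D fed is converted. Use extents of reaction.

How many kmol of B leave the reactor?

D reacted = 0.153 × 197 = 30.14 kmol; ν_D = −3, so ξ = 30.14/3 = 10.05 kmol.
Outlet amounts (n = n₀ + ν ξ):
  B: 171 − 1(10.05) = 161
  D: 197 − 3(10.05) = 166.9
  A: 0 + 2(10.05) = 20.09

161 kmol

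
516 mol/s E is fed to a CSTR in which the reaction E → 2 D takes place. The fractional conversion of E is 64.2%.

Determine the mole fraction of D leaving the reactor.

E reacted = 0.642 × 516 = 331.3 mol/s; ν_E = −1, so ξ = 331.3/1 = 331.3 mol/s.
Outlet amounts (n = n₀ + ν ξ):
  E: 516 − 1(331.3) = 184.7
  D: 0 + 2(331.3) = 662.5
Total out = 847.3 mol/s; y_D = 662.5 / 847.3 = 0.782.

0.782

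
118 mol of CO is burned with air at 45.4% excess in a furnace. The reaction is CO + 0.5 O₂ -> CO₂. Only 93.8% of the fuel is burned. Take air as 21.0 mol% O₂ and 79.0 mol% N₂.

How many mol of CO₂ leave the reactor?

Stoichiometric O₂ = 0.5 × 118 = 59 mol; O₂ fed = 59 × 1.454 = 85.79 mol.
N₂ fed = 85.79 × 79/21 = 322.7 mol.
Fuel reacted = 0.938 × 118 → ξ = 110.7 mol.
Outlet (n = n₀ + ν ξ):
  CO: 118 − 1(110.7) = 7.316
  O₂: 85.79 − 0.5(110.7) = 30.44
  N₂: 322.7 (inert)
  CO₂: 0 + 1(110.7) = 110.7

111 mol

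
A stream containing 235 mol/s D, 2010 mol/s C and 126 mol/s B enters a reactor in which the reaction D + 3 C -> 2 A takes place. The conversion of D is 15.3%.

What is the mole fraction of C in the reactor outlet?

D reacted = 0.153 × 235 = 35.95 mol/s; ν_D = −1, so ξ = 35.95/1 = 35.95 mol/s.
Outlet amounts (n = n₀ + ν ξ):
  D: 235 − 1(35.95) = 199
  C: 2010 − 3(35.95) = 1902
  A: 0 + 2(35.95) = 71.91
  B: 126 (inert)
Total out = 2299 mol/s; y_C = 1902 / 2299 = 0.8273.

0.827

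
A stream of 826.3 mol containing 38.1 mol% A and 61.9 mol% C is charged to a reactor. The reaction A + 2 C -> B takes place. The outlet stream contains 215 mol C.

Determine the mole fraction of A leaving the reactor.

0.314

For C: n = n₀ − 2ξ → 215 = 511.5 − 2ξ, giving ξ = 148.2 mol.
Outlet amounts (n = n₀ + ν ξ):
  A: 314.8 − 1(148.2) = 166.6
  C: 511.5 − 2(148.2) = 215
  B: 0 + 1(148.2) = 148.2
Total out = 529.8 mol; y_A = 166.6 / 529.8 = 0.3144.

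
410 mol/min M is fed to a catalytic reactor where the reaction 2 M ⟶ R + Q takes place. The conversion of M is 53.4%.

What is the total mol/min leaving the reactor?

410 mol/min

M reacted = 0.534 × 410 = 218.9 mol/min; ν_M = −2, so ξ = 218.9/2 = 109.5 mol/min.
Outlet amounts (n = n₀ + ν ξ):
  M: 410 − 2(109.5) = 191.1
  R: 0 + 1(109.5) = 109.5
  Q: 0 + 1(109.5) = 109.5
Total out = 191.1 + 109.5 + 109.5 = 410 mol/min.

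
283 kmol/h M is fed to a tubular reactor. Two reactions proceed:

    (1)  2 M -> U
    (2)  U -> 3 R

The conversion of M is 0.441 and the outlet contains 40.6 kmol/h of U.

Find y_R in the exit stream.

Conversion of M: M consumed = 2ξ₁ = 0.441 × 283 → ξ₁ = 62.4 kmol/h.
U balance: n_U = 0 + 1ξ₁ − 1ξ₂ = 40.6 → ξ₂ = (1·62.4 − 40.6)/1 = 21.8 kmol/h.
Outlet amounts (n = n₀ + Σ ν·ξ):
  M: 283 − 2(62.4) = 158.2
  U: 0 + 1(62.4) − 1(21.8) = 40.6
  R: 0 + 3(21.8) = 65.4
Total out = 264.2 kmol/h; y_R = 65.4 / 264.2 = 0.2476.

0.248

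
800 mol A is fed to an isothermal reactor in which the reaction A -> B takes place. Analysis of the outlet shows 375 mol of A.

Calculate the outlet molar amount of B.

425 mol

For A: n = n₀ − 1ξ → 375 = 800 − 1ξ, giving ξ = 425 mol.
Outlet amounts (n = n₀ + ν ξ):
  A: 800 − 1(425) = 375
  B: 0 + 1(425) = 425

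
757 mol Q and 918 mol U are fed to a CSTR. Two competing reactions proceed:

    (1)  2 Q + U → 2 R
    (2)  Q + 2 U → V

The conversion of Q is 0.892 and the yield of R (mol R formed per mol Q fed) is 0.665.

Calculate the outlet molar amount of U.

Yield of R: 2ξ₁ / 757 = 0.665 → ξ₁ = 251.7 mol.
Conversion of Q: 2ξ₁ + 1ξ₂ = 0.892 × 757 = 675.2 → ξ₂ = 171.8 mol.
Outlet amounts (n = n₀ + Σ ν·ξ):
  Q: 757 − 2(251.7) − 1(171.8) = 81.76
  U: 918 − 1(251.7) − 2(171.8) = 322.6
  R: 0 + 2(251.7) = 503.4
  V: 0 + 1(171.8) = 171.8

323 mol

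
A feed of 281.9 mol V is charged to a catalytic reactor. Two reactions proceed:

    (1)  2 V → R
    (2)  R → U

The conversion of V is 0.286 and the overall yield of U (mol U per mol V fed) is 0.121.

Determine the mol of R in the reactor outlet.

Conversion of V: V consumed = 2ξ₁ = 0.286 × 281.9 → ξ₁ = 40.31 mol.
Yield of U: 1ξ₂ / 281.9 = 0.121 → ξ₂ = 34.11 mol.
Outlet amounts (n = n₀ + Σ ν·ξ):
  V: 281.9 − 2(40.31) = 201.3
  R: 0 + 1(40.31) − 1(34.11) = 6.202
  U: 0 + 1(34.11) = 34.11

6.2 mol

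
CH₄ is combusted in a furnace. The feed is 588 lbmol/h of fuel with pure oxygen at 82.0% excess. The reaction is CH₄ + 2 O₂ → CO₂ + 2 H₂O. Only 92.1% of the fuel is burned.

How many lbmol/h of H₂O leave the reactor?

Stoichiometric O₂ = 2 × 588 = 1176 lbmol/h; O₂ fed = 1176 × 1.820 = 2140 lbmol/h.
Fuel reacted = 0.921 × 588 → ξ = 541.5 lbmol/h.
Outlet (n = n₀ + ν ξ):
  CH₄: 588 − 1(541.5) = 46.45
  O₂: 2140 − 2(541.5) = 1057
  CO₂: 0 + 1(541.5) = 541.5
  H₂O: 0 + 2(541.5) = 1083

1080 lbmol/h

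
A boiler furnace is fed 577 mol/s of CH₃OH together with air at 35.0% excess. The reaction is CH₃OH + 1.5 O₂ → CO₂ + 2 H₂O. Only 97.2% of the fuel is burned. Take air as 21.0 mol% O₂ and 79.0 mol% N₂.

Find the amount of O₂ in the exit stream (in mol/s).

327 mol/s

Stoichiometric O₂ = 1.5 × 577 = 865.5 mol/s; O₂ fed = 865.5 × 1.350 = 1168 mol/s.
N₂ fed = 1168 × 79/21 = 4396 mol/s.
Fuel reacted = 0.972 × 577 → ξ = 560.8 mol/s.
Outlet (n = n₀ + ν ξ):
  CH₃OH: 577 − 1(560.8) = 16.16
  O₂: 1168 − 1.5(560.8) = 327.2
  N₂: 4396 (inert)
  CO₂: 0 + 1(560.8) = 560.8
  H₂O: 0 + 2(560.8) = 1122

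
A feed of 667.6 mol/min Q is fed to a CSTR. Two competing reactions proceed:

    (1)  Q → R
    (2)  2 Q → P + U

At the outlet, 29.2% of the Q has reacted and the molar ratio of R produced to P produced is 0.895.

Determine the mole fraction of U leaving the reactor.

Conversion of Q: Q consumed = 0.292 × 667.6 = 194.9 mol/min = 1ξ₁ + 2ξ₂.
Selectivity: 1ξ₁ / (1ξ₂) = 0.895 → ξ₁ = 0.895 ξ₂.
Substitute: (1·0.895 + 2) ξ₂ = 194.9 → ξ₂ = 67.34 mol/min, ξ₁ = 60.27 mol/min.
Outlet amounts (n = n₀ + Σ ν·ξ):
  Q: 667.6 − 1(60.27) − 2(67.34) = 472.7
  R: 0 + 1(60.27) = 60.27
  P: 0 + 1(67.34) = 67.34
  U: 0 + 1(67.34) = 67.34
Total out = 667.6 mol/min; y_U = 67.34 / 667.6 = 0.1009.

0.101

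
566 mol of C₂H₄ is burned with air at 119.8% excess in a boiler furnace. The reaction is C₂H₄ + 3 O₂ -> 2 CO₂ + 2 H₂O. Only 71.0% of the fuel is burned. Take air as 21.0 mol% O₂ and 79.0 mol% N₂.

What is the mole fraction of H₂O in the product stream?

Stoichiometric O₂ = 3 × 566 = 1698 mol; O₂ fed = 1698 × 2.198 = 3732 mol.
N₂ fed = 3732 × 79/21 = 14040 mol.
Fuel reacted = 0.71 × 566 → ξ = 401.9 mol.
Outlet (n = n₀ + ν ξ):
  C₂H₄: 566 − 1(401.9) = 164.1
  O₂: 3732 − 3(401.9) = 2527
  N₂: 14040 (inert)
  CO₂: 0 + 2(401.9) = 803.7
  H₂O: 0 + 2(401.9) = 803.7
Total out = 18340 mol; y_H₂O = 803.7 / 18340 = 0.04383.

0.0438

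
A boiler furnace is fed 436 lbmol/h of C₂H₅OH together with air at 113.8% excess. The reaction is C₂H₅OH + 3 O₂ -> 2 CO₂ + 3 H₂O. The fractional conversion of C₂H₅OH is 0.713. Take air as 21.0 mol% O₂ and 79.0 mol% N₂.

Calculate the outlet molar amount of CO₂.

Stoichiometric O₂ = 3 × 436 = 1308 lbmol/h; O₂ fed = 1308 × 2.138 = 2797 lbmol/h.
N₂ fed = 2797 × 79/21 = 10520 lbmol/h.
Fuel reacted = 0.713 × 436 → ξ = 310.9 lbmol/h.
Outlet (n = n₀ + ν ξ):
  C₂H₅OH: 436 − 1(310.9) = 125.1
  O₂: 2797 − 3(310.9) = 1864
  N₂: 10520 (inert)
  CO₂: 0 + 2(310.9) = 621.7
  H₂O: 0 + 3(310.9) = 932.6

622 lbmol/h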